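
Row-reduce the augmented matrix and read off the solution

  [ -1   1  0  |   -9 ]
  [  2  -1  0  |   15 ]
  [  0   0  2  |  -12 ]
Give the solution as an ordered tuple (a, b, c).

R1 := -1·R1
  [ 1  -1  0  |    9 ]
  [ 2  -1  0  |   15 ]
  [ 0   0  2  |  -12 ]
R2 := R2 − 2·R1
  [ 1  -1  0  |    9 ]
  [ 0   1  0  |   -3 ]
  [ 0   0  2  |  -12 ]
R3 := 1/2·R3
  [ 1  -1  0  |   9 ]
  [ 0   1  0  |  -3 ]
  [ 0   0  1  |  -6 ]
R1 := R1 + R2
  [ 1  0  0  |   6 ]
  [ 0  1  0  |  -3 ]
  [ 0  0  1  |  -6 ]
Reading off the last column: a = 6, b = -3, c = -6.

(6, -3, -6)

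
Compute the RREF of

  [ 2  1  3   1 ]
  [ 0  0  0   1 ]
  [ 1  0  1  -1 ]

[[1, 0, 1, 0], [0, 1, 1, 0], [0, 0, 0, 1]]

Multiply R1 by 1/2.
  [ 1  1/2  3/2  1/2 ]
  [ 0    0    0    1 ]
  [ 1    0    1   -1 ]
Subtract R1 from R3.
  [ 1   1/2   3/2   1/2 ]
  [ 0     0     0     1 ]
  [ 0  -1/2  -1/2  -3/2 ]
Swap R2 and R3.
  [ 1   1/2   3/2   1/2 ]
  [ 0  -1/2  -1/2  -3/2 ]
  [ 0     0     0     1 ]
Multiply R2 by -2.
  [ 1  1/2  3/2  1/2 ]
  [ 0    1    1    3 ]
  [ 0    0    0    1 ]
Subtract 3 times R3 from R2.
  [ 1  1/2  3/2  1/2 ]
  [ 0    1    1    0 ]
  [ 0    0    0    1 ]
Subtract 1/2 times R3 from R1.
  [ 1  1/2  3/2  0 ]
  [ 0    1    1  0 ]
  [ 0    0    0  1 ]
Subtract 1/2 times R2 from R1.
  [ 1  0  1  0 ]
  [ 0  1  1  0 ]
  [ 0  0  0  1 ]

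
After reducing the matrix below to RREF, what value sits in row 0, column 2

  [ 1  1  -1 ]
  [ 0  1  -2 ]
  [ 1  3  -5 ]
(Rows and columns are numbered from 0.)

1

R3 → R3 − R1
  [ 1  1  -1 ]
  [ 0  1  -2 ]
  [ 0  2  -4 ]
R3 → R3 − 2·R2
  [ 1  1  -1 ]
  [ 0  1  -2 ]
  [ 0  0   0 ]
R1 → R1 − R2
  [ 1  0   1 ]
  [ 0  1  -2 ]
  [ 0  0   0 ]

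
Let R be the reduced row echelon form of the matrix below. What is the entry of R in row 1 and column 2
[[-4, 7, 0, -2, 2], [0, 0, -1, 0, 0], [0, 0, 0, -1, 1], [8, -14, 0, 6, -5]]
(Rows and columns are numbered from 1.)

-7/4

R1 ← -1/4·R1
  [ 1  -7/4   0  1/2  -1/2 ]
  [ 0     0  -1    0     0 ]
  [ 0     0   0   -1     1 ]
  [ 8   -14   0    6    -5 ]
R4 ← R4 − 8·R1
  [ 1  -7/4   0  1/2  -1/2 ]
  [ 0     0  -1    0     0 ]
  [ 0     0   0   -1     1 ]
  [ 0     0   0    2    -1 ]
R2 ← -1·R2
  [ 1  -7/4  0  1/2  -1/2 ]
  [ 0     0  1    0     0 ]
  [ 0     0  0   -1     1 ]
  [ 0     0  0    2    -1 ]
R3 ← -1·R3
  [ 1  -7/4  0  1/2  -1/2 ]
  [ 0     0  1    0     0 ]
  [ 0     0  0    1    -1 ]
  [ 0     0  0    2    -1 ]
R4 ← R4 − 2·R3
  [ 1  -7/4  0  1/2  -1/2 ]
  [ 0     0  1    0     0 ]
  [ 0     0  0    1    -1 ]
  [ 0     0  0    0     1 ]
R3 ← R3 + R4
  [ 1  -7/4  0  1/2  -1/2 ]
  [ 0     0  1    0     0 ]
  [ 0     0  0    1     0 ]
  [ 0     0  0    0     1 ]
R1 ← R1 + 1/2·R4
  [ 1  -7/4  0  1/2  0 ]
  [ 0     0  1    0  0 ]
  [ 0     0  0    1  0 ]
  [ 0     0  0    0  1 ]
R1 ← R1 − 1/2·R3
  [ 1  -7/4  0  0  0 ]
  [ 0     0  1  0  0 ]
  [ 0     0  0  1  0 ]
  [ 0     0  0  0  1 ]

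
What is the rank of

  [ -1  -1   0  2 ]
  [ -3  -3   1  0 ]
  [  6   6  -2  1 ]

rank = 3

Multiply r1 by -1.
  [  1   1   0  -2 ]
  [ -3  -3   1   0 ]
  [  6   6  -2   1 ]
Add 3 times r1 to r2.
  [ 1  1   0  -2 ]
  [ 0  0   1  -6 ]
  [ 6  6  -2   1 ]
Subtract 6 times r1 from r3.
  [ 1  1   0  -2 ]
  [ 0  0   1  -6 ]
  [ 0  0  -2  13 ]
Add 2 times r2 to r3.
  [ 1  1  0  -2 ]
  [ 0  0  1  -6 ]
  [ 0  0  0   1 ]
Add 6 times r3 to r2.
  [ 1  1  0  -2 ]
  [ 0  0  1   0 ]
  [ 0  0  0   1 ]
Add 2 times r3 to r1.
  [ 1  1  0  0 ]
  [ 0  0  1  0 ]
  [ 0  0  0  1 ]
The reduced form has 3 nonzero rows.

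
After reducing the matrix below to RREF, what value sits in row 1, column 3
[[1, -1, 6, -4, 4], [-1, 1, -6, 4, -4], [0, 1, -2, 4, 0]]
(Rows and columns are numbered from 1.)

4

r2 -> r2 + r1
  [ 1  -1   6  -4  4 ]
  [ 0   0   0   0  0 ]
  [ 0   1  -2   4  0 ]
r2 <-> r3
  [ 1  -1   6  -4  4 ]
  [ 0   1  -2   4  0 ]
  [ 0   0   0   0  0 ]
r1 -> r1 + r2
  [ 1  0   4  0  4 ]
  [ 0  1  -2  4  0 ]
  [ 0  0   0  0  0 ]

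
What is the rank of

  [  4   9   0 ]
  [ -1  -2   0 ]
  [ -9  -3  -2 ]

rank = 3

r1 ← 1/4·r1
r2 ← r2 + r1
r3 ← r3 + 9·r1
r2 ← 4·r2
r3 ← r3 − 69/4·r2
r3 ← -1/2·r3
r1 ← r1 − 9/4·r2
The reduced form has 3 nonzero rows.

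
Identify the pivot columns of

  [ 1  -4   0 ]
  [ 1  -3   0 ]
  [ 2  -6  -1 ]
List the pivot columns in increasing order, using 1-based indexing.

R2 ← R2 − R1
  [ 1  -4   0 ]
  [ 0   1   0 ]
  [ 2  -6  -1 ]
R3 ← R3 − 2·R1
  [ 1  -4   0 ]
  [ 0   1   0 ]
  [ 0   2  -1 ]
R3 ← R3 − 2·R2
  [ 1  -4   0 ]
  [ 0   1   0 ]
  [ 0   0  -1 ]
R3 ← -1·R3
  [ 1  -4  0 ]
  [ 0   1  0 ]
  [ 0   0  1 ]
R1 ← R1 + 4·R2
  [ 1  0  0 ]
  [ 0  1  0 ]
  [ 0  0  1 ]
Pivot columns are the columns containing a leading 1.

1, 2, 3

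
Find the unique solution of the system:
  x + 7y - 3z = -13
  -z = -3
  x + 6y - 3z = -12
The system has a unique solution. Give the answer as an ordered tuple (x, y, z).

(3, -1, 3)

Form the augmented matrix and row-reduce:
  [ 1  7  -3  |  -13 ]
  [ 0  0  -1  |   -3 ]
  [ 1  6  -3  |  -12 ]
ρ3 ← ρ3 − ρ1
  [ 1   7  -3  |  -13 ]
  [ 0   0  -1  |   -3 ]
  [ 0  -1   0  |    1 ]
ρ2 <=> ρ3
  [ 1   7  -3  |  -13 ]
  [ 0  -1   0  |    1 ]
  [ 0   0  -1  |   -3 ]
ρ2 ← -1·ρ2
  [ 1  7  -3  |  -13 ]
  [ 0  1   0  |   -1 ]
  [ 0  0  -1  |   -3 ]
ρ3 ← -1·ρ3
  [ 1  7  -3  |  -13 ]
  [ 0  1   0  |   -1 ]
  [ 0  0   1  |    3 ]
ρ1 ← ρ1 + 3·ρ3
  [ 1  7  0  |  -4 ]
  [ 0  1  0  |  -1 ]
  [ 0  0  1  |   3 ]
ρ1 ← ρ1 − 7·ρ2
  [ 1  0  0  |   3 ]
  [ 0  1  0  |  -1 ]
  [ 0  0  1  |   3 ]
Reading off the last column: x = 3, y = -1, z = 3.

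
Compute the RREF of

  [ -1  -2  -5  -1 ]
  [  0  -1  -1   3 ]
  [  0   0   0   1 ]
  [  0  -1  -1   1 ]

[[1, 0, 3, 0], [0, 1, 1, 0], [0, 0, 0, 1], [0, 0, 0, 0]]

R1 -> -1·R1
R2 -> -1·R2
R4 -> R4 + R2
R4 -> R4 + 2·R3
R2 -> R2 + 3·R3
R1 -> R1 − R3
R1 -> R1 − 2·R2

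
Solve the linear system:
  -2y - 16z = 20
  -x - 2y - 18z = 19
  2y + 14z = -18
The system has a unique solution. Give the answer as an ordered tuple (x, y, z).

Form the augmented matrix and row-reduce:
  [  0  -2  -16  |   20 ]
  [ -1  -2  -18  |   19 ]
  [  0   2   14  |  -18 ]
R1 <=> R2
  [ -1  -2  -18  |   19 ]
  [  0  -2  -16  |   20 ]
  [  0   2   14  |  -18 ]
R1 ← -1·R1
  [ 1   2   18  |  -19 ]
  [ 0  -2  -16  |   20 ]
  [ 0   2   14  |  -18 ]
R2 ← -1/2·R2
  [ 1  2  18  |  -19 ]
  [ 0  1   8  |  -10 ]
  [ 0  2  14  |  -18 ]
R3 ← R3 − 2·R2
  [ 1  2  18  |  -19 ]
  [ 0  1   8  |  -10 ]
  [ 0  0  -2  |    2 ]
R3 ← -1/2·R3
  [ 1  2  18  |  -19 ]
  [ 0  1   8  |  -10 ]
  [ 0  0   1  |   -1 ]
R2 ← R2 − 8·R3
  [ 1  2  18  |  -19 ]
  [ 0  1   0  |   -2 ]
  [ 0  0   1  |   -1 ]
R1 ← R1 − 18·R3
  [ 1  2  0  |  -1 ]
  [ 0  1  0  |  -2 ]
  [ 0  0  1  |  -1 ]
R1 ← R1 − 2·R2
  [ 1  0  0  |   3 ]
  [ 0  1  0  |  -2 ]
  [ 0  0  1  |  -1 ]
Reading off the last column: x = 3, y = -2, z = -1.

(3, -2, -1)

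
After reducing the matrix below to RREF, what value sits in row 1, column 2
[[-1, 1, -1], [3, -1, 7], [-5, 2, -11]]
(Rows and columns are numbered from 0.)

ρ1 := -1·ρ1
ρ2 := ρ2 − 3·ρ1
ρ3 := ρ3 + 5·ρ1
ρ2 := 1/2·ρ2
ρ3 := ρ3 + 3·ρ2
ρ1 := ρ1 + ρ2

2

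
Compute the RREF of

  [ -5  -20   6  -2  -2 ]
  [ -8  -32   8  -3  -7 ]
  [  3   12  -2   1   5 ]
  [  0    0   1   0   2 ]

R1 → -1/5·R1
R2 → R2 + 8·R1
R3 → R3 − 3·R1
R2 → -5/8·R2
R3 → R3 − 8/5·R2
R4 → R4 − R2
R3 <-> R4
R3 → 8·R3
R2 → R2 + 1/8·R3
R1 → R1 − 2/5·R3
R1 → R1 + 6/5·R2

[[1, 4, 0, 0, 4], [0, 0, 1, 0, 2], [0, 0, 0, 1, -3], [0, 0, 0, 0, 0]]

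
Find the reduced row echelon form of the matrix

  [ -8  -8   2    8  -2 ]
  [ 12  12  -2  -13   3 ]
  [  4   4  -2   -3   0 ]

[[1, 1, 0, -5/4, 0], [0, 0, 1, -1, 0], [0, 0, 0, 0, 1]]

R1 := -1/8·R1
  [  1   1  -1/4   -1  1/4 ]
  [ 12  12    -2  -13    3 ]
  [  4   4    -2   -3    0 ]
R2 := R2 − 12·R1
  [ 1  1  -1/4  -1  1/4 ]
  [ 0  0     1  -1    0 ]
  [ 4  4    -2  -3    0 ]
R3 := R3 − 4·R1
  [ 1  1  -1/4  -1  1/4 ]
  [ 0  0     1  -1    0 ]
  [ 0  0    -1   1   -1 ]
R3 := R3 + R2
  [ 1  1  -1/4  -1  1/4 ]
  [ 0  0     1  -1    0 ]
  [ 0  0     0   0   -1 ]
R3 := -1·R3
  [ 1  1  -1/4  -1  1/4 ]
  [ 0  0     1  -1    0 ]
  [ 0  0     0   0    1 ]
R1 := R1 − 1/4·R3
  [ 1  1  -1/4  -1  0 ]
  [ 0  0     1  -1  0 ]
  [ 0  0     0   0  1 ]
R1 := R1 + 1/4·R2
  [ 1  1  0  -5/4  0 ]
  [ 0  0  1    -1  0 ]
  [ 0  0  0     0  1 ]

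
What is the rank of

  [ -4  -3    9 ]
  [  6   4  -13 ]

R1 → -1/4·R1
  [ 1  3/4  -9/4 ]
  [ 6    4   -13 ]
R2 → R2 − 6·R1
  [ 1   3/4  -9/4 ]
  [ 0  -1/2   1/2 ]
R2 → -2·R2
  [ 1  3/4  -9/4 ]
  [ 0    1    -1 ]
R1 → R1 − 3/4·R2
  [ 1  0  -3/2 ]
  [ 0  1    -1 ]
The reduced form has 2 nonzero rows.

rank = 2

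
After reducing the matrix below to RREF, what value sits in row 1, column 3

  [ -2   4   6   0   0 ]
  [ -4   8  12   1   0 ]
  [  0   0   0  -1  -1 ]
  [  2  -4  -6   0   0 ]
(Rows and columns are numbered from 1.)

r1 := -1/2·r1
  [  1  -2  -3   0   0 ]
  [ -4   8  12   1   0 ]
  [  0   0   0  -1  -1 ]
  [  2  -4  -6   0   0 ]
r2 := r2 + 4·r1
  [ 1  -2  -3   0   0 ]
  [ 0   0   0   1   0 ]
  [ 0   0   0  -1  -1 ]
  [ 2  -4  -6   0   0 ]
r4 := r4 − 2·r1
  [ 1  -2  -3   0   0 ]
  [ 0   0   0   1   0 ]
  [ 0   0   0  -1  -1 ]
  [ 0   0   0   0   0 ]
r3 := r3 + r2
  [ 1  -2  -3  0   0 ]
  [ 0   0   0  1   0 ]
  [ 0   0   0  0  -1 ]
  [ 0   0   0  0   0 ]
r3 := -1·r3
  [ 1  -2  -3  0  0 ]
  [ 0   0   0  1  0 ]
  [ 0   0   0  0  1 ]
  [ 0   0   0  0  0 ]

-3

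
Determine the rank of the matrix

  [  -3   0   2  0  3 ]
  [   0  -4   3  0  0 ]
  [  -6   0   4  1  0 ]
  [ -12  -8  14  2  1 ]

rank = 4

r1 := -1/3·r1
  [   1   0  -2/3  0  -1 ]
  [   0  -4     3  0   0 ]
  [  -6   0     4  1   0 ]
  [ -12  -8    14  2   1 ]
r3 := r3 + 6·r1
  [   1   0  -2/3  0  -1 ]
  [   0  -4     3  0   0 ]
  [   0   0     0  1  -6 ]
  [ -12  -8    14  2   1 ]
r4 := r4 + 12·r1
  [ 1   0  -2/3  0   -1 ]
  [ 0  -4     3  0    0 ]
  [ 0   0     0  1   -6 ]
  [ 0  -8     6  2  -11 ]
r2 := -1/4·r2
  [ 1   0  -2/3  0   -1 ]
  [ 0   1  -3/4  0    0 ]
  [ 0   0     0  1   -6 ]
  [ 0  -8     6  2  -11 ]
r4 := r4 + 8·r2
  [ 1  0  -2/3  0   -1 ]
  [ 0  1  -3/4  0    0 ]
  [ 0  0     0  1   -6 ]
  [ 0  0     0  2  -11 ]
r4 := r4 − 2·r3
  [ 1  0  -2/3  0  -1 ]
  [ 0  1  -3/4  0   0 ]
  [ 0  0     0  1  -6 ]
  [ 0  0     0  0   1 ]
r3 := r3 + 6·r4
  [ 1  0  -2/3  0  -1 ]
  [ 0  1  -3/4  0   0 ]
  [ 0  0     0  1   0 ]
  [ 0  0     0  0   1 ]
r1 := r1 + r4
  [ 1  0  -2/3  0  0 ]
  [ 0  1  -3/4  0  0 ]
  [ 0  0     0  1  0 ]
  [ 0  0     0  0  1 ]
The reduced form has 4 nonzero rows.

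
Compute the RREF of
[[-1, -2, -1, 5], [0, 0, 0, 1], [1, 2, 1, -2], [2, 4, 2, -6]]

ρ1 := -1·ρ1
  [ 1  2  1  -5 ]
  [ 0  0  0   1 ]
  [ 1  2  1  -2 ]
  [ 2  4  2  -6 ]
ρ3 := ρ3 − ρ1
  [ 1  2  1  -5 ]
  [ 0  0  0   1 ]
  [ 0  0  0   3 ]
  [ 2  4  2  -6 ]
ρ4 := ρ4 − 2·ρ1
  [ 1  2  1  -5 ]
  [ 0  0  0   1 ]
  [ 0  0  0   3 ]
  [ 0  0  0   4 ]
ρ3 := ρ3 − 3·ρ2
  [ 1  2  1  -5 ]
  [ 0  0  0   1 ]
  [ 0  0  0   0 ]
  [ 0  0  0   4 ]
ρ4 := ρ4 − 4·ρ2
  [ 1  2  1  -5 ]
  [ 0  0  0   1 ]
  [ 0  0  0   0 ]
  [ 0  0  0   0 ]
ρ1 := ρ1 + 5·ρ2
  [ 1  2  1  0 ]
  [ 0  0  0  1 ]
  [ 0  0  0  0 ]
  [ 0  0  0  0 ]

[[1, 2, 1, 0], [0, 0, 0, 1], [0, 0, 0, 0], [0, 0, 0, 0]]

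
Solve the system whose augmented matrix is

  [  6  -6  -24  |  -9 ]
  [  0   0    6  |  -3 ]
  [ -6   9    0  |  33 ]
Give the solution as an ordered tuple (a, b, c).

ρ1 -> 1/6·ρ1
  [  1  -1  -4  |  -3/2 ]
  [  0   0   6  |    -3 ]
  [ -6   9   0  |    33 ]
ρ3 -> ρ3 + 6·ρ1
  [ 1  -1   -4  |  -3/2 ]
  [ 0   0    6  |    -3 ]
  [ 0   3  -24  |    24 ]
ρ2 <-> ρ3
  [ 1  -1   -4  |  -3/2 ]
  [ 0   3  -24  |    24 ]
  [ 0   0    6  |    -3 ]
ρ2 -> 1/3·ρ2
  [ 1  -1  -4  |  -3/2 ]
  [ 0   1  -8  |     8 ]
  [ 0   0   6  |    -3 ]
ρ3 -> 1/6·ρ3
  [ 1  -1  -4  |  -3/2 ]
  [ 0   1  -8  |     8 ]
  [ 0   0   1  |  -1/2 ]
ρ2 -> ρ2 + 8·ρ3
  [ 1  -1  -4  |  -3/2 ]
  [ 0   1   0  |     4 ]
  [ 0   0   1  |  -1/2 ]
ρ1 -> ρ1 + 4·ρ3
  [ 1  -1  0  |  -7/2 ]
  [ 0   1  0  |     4 ]
  [ 0   0  1  |  -1/2 ]
ρ1 -> ρ1 + ρ2
  [ 1  0  0  |   1/2 ]
  [ 0  1  0  |     4 ]
  [ 0  0  1  |  -1/2 ]
Reading off the last column: a = 1/2, b = 4, c = -1/2.

(1/2, 4, -1/2)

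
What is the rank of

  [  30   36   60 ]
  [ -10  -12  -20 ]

Multiply R1 by 1/30.
  [   1  6/5    2 ]
  [ -10  -12  -20 ]
Add 10 times R1 to R2.
  [ 1  6/5  2 ]
  [ 0    0  0 ]
The reduced form has 1 nonzero row.

rank = 1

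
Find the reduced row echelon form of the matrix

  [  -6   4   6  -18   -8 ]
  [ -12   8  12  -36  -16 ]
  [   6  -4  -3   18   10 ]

[[1, -2/3, 0, 3, 2], [0, 0, 1, 0, 2/3], [0, 0, 0, 0, 0]]

r1 := -1/6·r1
r2 := r2 + 12·r1
r3 := r3 − 6·r1
r2 <=> r3
r2 := 1/3·r2
r1 := r1 + r2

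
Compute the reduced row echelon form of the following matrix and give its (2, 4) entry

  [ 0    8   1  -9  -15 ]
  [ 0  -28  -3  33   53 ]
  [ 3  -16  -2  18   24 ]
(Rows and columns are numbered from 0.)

ρ1 <=> ρ3
  [ 3  -16  -2  18   24 ]
  [ 0  -28  -3  33   53 ]
  [ 0    8   1  -9  -15 ]
ρ1 → 1/3·ρ1
  [ 1  -16/3  -2/3   6    8 ]
  [ 0    -28    -3  33   53 ]
  [ 0      8     1  -9  -15 ]
ρ2 → -1/28·ρ2
  [ 1  -16/3  -2/3       6       8 ]
  [ 0      1  3/28  -33/28  -53/28 ]
  [ 0      8     1      -9     -15 ]
ρ3 → ρ3 − 8·ρ2
  [ 1  -16/3  -2/3       6       8 ]
  [ 0      1  3/28  -33/28  -53/28 ]
  [ 0      0   1/7     3/7     1/7 ]
ρ3 → 7·ρ3
  [ 1  -16/3  -2/3       6       8 ]
  [ 0      1  3/28  -33/28  -53/28 ]
  [ 0      0     1       3       1 ]
ρ2 → ρ2 − 3/28·ρ3
  [ 1  -16/3  -2/3     6   8 ]
  [ 0      1     0  -3/2  -2 ]
  [ 0      0     1     3   1 ]
ρ1 → ρ1 + 2/3·ρ3
  [ 1  -16/3  0     8  26/3 ]
  [ 0      1  0  -3/2    -2 ]
  [ 0      0  1     3     1 ]
ρ1 → ρ1 + 16/3·ρ2
  [ 1  0  0     0  -2 ]
  [ 0  1  0  -3/2  -2 ]
  [ 0  0  1     3   1 ]

1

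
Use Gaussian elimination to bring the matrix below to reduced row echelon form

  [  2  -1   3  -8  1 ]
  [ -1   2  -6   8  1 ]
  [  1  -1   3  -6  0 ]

ρ1 ← 1/2·ρ1
  [  1  -1/2  3/2  -4  1/2 ]
  [ -1     2   -6   8    1 ]
  [  1    -1    3  -6    0 ]
ρ2 ← ρ2 + ρ1
  [ 1  -1/2   3/2  -4  1/2 ]
  [ 0   3/2  -9/2   4  3/2 ]
  [ 1    -1     3  -6    0 ]
ρ3 ← ρ3 − ρ1
  [ 1  -1/2   3/2  -4   1/2 ]
  [ 0   3/2  -9/2   4   3/2 ]
  [ 0  -1/2   3/2  -2  -1/2 ]
ρ2 ← 2/3·ρ2
  [ 1  -1/2  3/2   -4   1/2 ]
  [ 0     1   -3  8/3     1 ]
  [ 0  -1/2  3/2   -2  -1/2 ]
ρ3 ← ρ3 + 1/2·ρ2
  [ 1  -1/2  3/2    -4  1/2 ]
  [ 0     1   -3   8/3    1 ]
  [ 0     0    0  -2/3    0 ]
ρ3 ← -3/2·ρ3
  [ 1  -1/2  3/2   -4  1/2 ]
  [ 0     1   -3  8/3    1 ]
  [ 0     0    0    1    0 ]
ρ2 ← ρ2 − 8/3·ρ3
  [ 1  -1/2  3/2  -4  1/2 ]
  [ 0     1   -3   0    1 ]
  [ 0     0    0   1    0 ]
ρ1 ← ρ1 + 4·ρ3
  [ 1  -1/2  3/2  0  1/2 ]
  [ 0     1   -3  0    1 ]
  [ 0     0    0  1    0 ]
ρ1 ← ρ1 + 1/2·ρ2
  [ 1  0   0  0  1 ]
  [ 0  1  -3  0  1 ]
  [ 0  0   0  1  0 ]

[[1, 0, 0, 0, 1], [0, 1, -3, 0, 1], [0, 0, 0, 1, 0]]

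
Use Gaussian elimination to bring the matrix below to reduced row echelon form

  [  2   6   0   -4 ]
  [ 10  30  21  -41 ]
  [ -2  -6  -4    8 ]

[[1, 3, 0, -2], [0, 0, 1, -1], [0, 0, 0, 0]]

Multiply R1 by 1/2.
  [  1   3   0   -2 ]
  [ 10  30  21  -41 ]
  [ -2  -6  -4    8 ]
Subtract 10 times R1 from R2.
  [  1   3   0   -2 ]
  [  0   0  21  -21 ]
  [ -2  -6  -4    8 ]
Add 2 times R1 to R3.
  [ 1  3   0   -2 ]
  [ 0  0  21  -21 ]
  [ 0  0  -4    4 ]
Multiply R2 by 1/21.
  [ 1  3   0  -2 ]
  [ 0  0   1  -1 ]
  [ 0  0  -4   4 ]
Add 4 times R2 to R3.
  [ 1  3  0  -2 ]
  [ 0  0  1  -1 ]
  [ 0  0  0   0 ]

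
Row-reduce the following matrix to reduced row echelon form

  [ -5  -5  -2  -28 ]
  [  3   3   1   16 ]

R1 -> -1/5·R1
  [ 1  1  2/5  28/5 ]
  [ 3  3    1    16 ]
R2 -> R2 − 3·R1
  [ 1  1   2/5  28/5 ]
  [ 0  0  -1/5  -4/5 ]
R2 -> -5·R2
  [ 1  1  2/5  28/5 ]
  [ 0  0    1     4 ]
R1 -> R1 − 2/5·R2
  [ 1  1  0  4 ]
  [ 0  0  1  4 ]

[[1, 1, 0, 4], [0, 0, 1, 4]]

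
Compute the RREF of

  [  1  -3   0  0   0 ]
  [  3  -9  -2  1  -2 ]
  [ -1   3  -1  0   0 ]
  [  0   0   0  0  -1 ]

[[1, -3, 0, 0, 0], [0, 0, 1, 0, 0], [0, 0, 0, 1, 0], [0, 0, 0, 0, 1]]

R2 ← R2 − 3·R1
  [  1  -3   0  0   0 ]
  [  0   0  -2  1  -2 ]
  [ -1   3  -1  0   0 ]
  [  0   0   0  0  -1 ]
R3 ← R3 + R1
  [ 1  -3   0  0   0 ]
  [ 0   0  -2  1  -2 ]
  [ 0   0  -1  0   0 ]
  [ 0   0   0  0  -1 ]
R2 ← -1/2·R2
  [ 1  -3   0     0   0 ]
  [ 0   0   1  -1/2   1 ]
  [ 0   0  -1     0   0 ]
  [ 0   0   0     0  -1 ]
R3 ← R3 + R2
  [ 1  -3  0     0   0 ]
  [ 0   0  1  -1/2   1 ]
  [ 0   0  0  -1/2   1 ]
  [ 0   0  0     0  -1 ]
R3 ← -2·R3
  [ 1  -3  0     0   0 ]
  [ 0   0  1  -1/2   1 ]
  [ 0   0  0     1  -2 ]
  [ 0   0  0     0  -1 ]
R4 ← -1·R4
  [ 1  -3  0     0   0 ]
  [ 0   0  1  -1/2   1 ]
  [ 0   0  0     1  -2 ]
  [ 0   0  0     0   1 ]
R3 ← R3 + 2·R4
  [ 1  -3  0     0  0 ]
  [ 0   0  1  -1/2  1 ]
  [ 0   0  0     1  0 ]
  [ 0   0  0     0  1 ]
R2 ← R2 − R4
  [ 1  -3  0     0  0 ]
  [ 0   0  1  -1/2  0 ]
  [ 0   0  0     1  0 ]
  [ 0   0  0     0  1 ]
R2 ← R2 + 1/2·R3
  [ 1  -3  0  0  0 ]
  [ 0   0  1  0  0 ]
  [ 0   0  0  1  0 ]
  [ 0   0  0  0  1 ]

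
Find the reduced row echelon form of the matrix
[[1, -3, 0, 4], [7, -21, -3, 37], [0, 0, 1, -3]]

R2 ← R2 − 7·R1
R2 ← -1/3·R2
R3 ← R3 − R2

[[1, -3, 0, 4], [0, 0, 1, -3], [0, 0, 0, 0]]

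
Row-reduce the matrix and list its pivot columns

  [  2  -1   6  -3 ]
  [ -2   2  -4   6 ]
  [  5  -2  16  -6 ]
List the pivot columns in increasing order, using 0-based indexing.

R1 → 1/2·R1
  [  1  -1/2   3  -3/2 ]
  [ -2     2  -4     6 ]
  [  5    -2  16    -6 ]
R2 → R2 + 2·R1
  [ 1  -1/2   3  -3/2 ]
  [ 0     1   2     3 ]
  [ 5    -2  16    -6 ]
R3 → R3 − 5·R1
  [ 1  -1/2  3  -3/2 ]
  [ 0     1  2     3 ]
  [ 0   1/2  1   3/2 ]
R3 → R3 − 1/2·R2
  [ 1  -1/2  3  -3/2 ]
  [ 0     1  2     3 ]
  [ 0     0  0     0 ]
R1 → R1 + 1/2·R2
  [ 1  0  4  0 ]
  [ 0  1  2  3 ]
  [ 0  0  0  0 ]
Pivot columns are the columns containing a leading 1.

0, 1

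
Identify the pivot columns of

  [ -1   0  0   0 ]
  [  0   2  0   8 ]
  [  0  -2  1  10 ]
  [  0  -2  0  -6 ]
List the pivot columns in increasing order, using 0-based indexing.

0, 1, 2, 3

R1 := -1·R1
  [ 1   0  0   0 ]
  [ 0   2  0   8 ]
  [ 0  -2  1  10 ]
  [ 0  -2  0  -6 ]
R2 := 1/2·R2
  [ 1   0  0   0 ]
  [ 0   1  0   4 ]
  [ 0  -2  1  10 ]
  [ 0  -2  0  -6 ]
R3 := R3 + 2·R2
  [ 1   0  0   0 ]
  [ 0   1  0   4 ]
  [ 0   0  1  18 ]
  [ 0  -2  0  -6 ]
R4 := R4 + 2·R2
  [ 1  0  0   0 ]
  [ 0  1  0   4 ]
  [ 0  0  1  18 ]
  [ 0  0  0   2 ]
R4 := 1/2·R4
  [ 1  0  0   0 ]
  [ 0  1  0   4 ]
  [ 0  0  1  18 ]
  [ 0  0  0   1 ]
R3 := R3 − 18·R4
  [ 1  0  0  0 ]
  [ 0  1  0  4 ]
  [ 0  0  1  0 ]
  [ 0  0  0  1 ]
R2 := R2 − 4·R4
  [ 1  0  0  0 ]
  [ 0  1  0  0 ]
  [ 0  0  1  0 ]
  [ 0  0  0  1 ]
Pivot columns are the columns containing a leading 1.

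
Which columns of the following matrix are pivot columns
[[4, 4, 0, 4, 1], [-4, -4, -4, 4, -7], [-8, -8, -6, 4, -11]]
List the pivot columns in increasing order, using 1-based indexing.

Multiply r1 by 1/4.
  [  1   1   0  1  1/4 ]
  [ -4  -4  -4  4   -7 ]
  [ -8  -8  -6  4  -11 ]
Add 4 times r1 to r2.
  [  1   1   0  1  1/4 ]
  [  0   0  -4  8   -6 ]
  [ -8  -8  -6  4  -11 ]
Add 8 times r1 to r3.
  [ 1  1   0   1  1/4 ]
  [ 0  0  -4   8   -6 ]
  [ 0  0  -6  12   -9 ]
Multiply r2 by -1/4.
  [ 1  1   0   1  1/4 ]
  [ 0  0   1  -2  3/2 ]
  [ 0  0  -6  12   -9 ]
Add 6 times r2 to r3.
  [ 1  1  0   1  1/4 ]
  [ 0  0  1  -2  3/2 ]
  [ 0  0  0   0    0 ]
Pivot columns are the columns containing a leading 1.

1, 3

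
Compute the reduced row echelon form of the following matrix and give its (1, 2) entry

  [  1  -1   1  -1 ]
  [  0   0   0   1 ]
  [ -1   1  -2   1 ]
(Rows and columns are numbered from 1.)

Add ρ1 to ρ3.
Swap ρ2 and ρ3.
Multiply ρ2 by -1.
Add ρ3 to ρ1.
Subtract ρ2 from ρ1.

-1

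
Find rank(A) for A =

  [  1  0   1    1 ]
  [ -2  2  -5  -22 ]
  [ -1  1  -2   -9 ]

rank = 3

R2 ← R2 + 2·R1
  [  1  0   1    1 ]
  [  0  2  -3  -20 ]
  [ -1  1  -2   -9 ]
R3 ← R3 + R1
  [ 1  0   1    1 ]
  [ 0  2  -3  -20 ]
  [ 0  1  -1   -8 ]
R2 ← 1/2·R2
  [ 1  0     1    1 ]
  [ 0  1  -3/2  -10 ]
  [ 0  1    -1   -8 ]
R3 ← R3 − R2
  [ 1  0     1    1 ]
  [ 0  1  -3/2  -10 ]
  [ 0  0   1/2    2 ]
R3 ← 2·R3
  [ 1  0     1    1 ]
  [ 0  1  -3/2  -10 ]
  [ 0  0     1    4 ]
R2 ← R2 + 3/2·R3
  [ 1  0  1   1 ]
  [ 0  1  0  -4 ]
  [ 0  0  1   4 ]
R1 ← R1 − R3
  [ 1  0  0  -3 ]
  [ 0  1  0  -4 ]
  [ 0  0  1   4 ]
The reduced form has 3 nonzero rows.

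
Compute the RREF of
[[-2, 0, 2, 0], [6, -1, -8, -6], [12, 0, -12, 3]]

R1 ← -1/2·R1
  [  1   0   -1   0 ]
  [  6  -1   -8  -6 ]
  [ 12   0  -12   3 ]
R2 ← R2 − 6·R1
  [  1   0   -1   0 ]
  [  0  -1   -2  -6 ]
  [ 12   0  -12   3 ]
R3 ← R3 − 12·R1
  [ 1   0  -1   0 ]
  [ 0  -1  -2  -6 ]
  [ 0   0   0   3 ]
R2 ← -1·R2
  [ 1  0  -1  0 ]
  [ 0  1   2  6 ]
  [ 0  0   0  3 ]
R3 ← 1/3·R3
  [ 1  0  -1  0 ]
  [ 0  1   2  6 ]
  [ 0  0   0  1 ]
R2 ← R2 − 6·R3
  [ 1  0  -1  0 ]
  [ 0  1   2  0 ]
  [ 0  0   0  1 ]

[[1, 0, -1, 0], [0, 1, 2, 0], [0, 0, 0, 1]]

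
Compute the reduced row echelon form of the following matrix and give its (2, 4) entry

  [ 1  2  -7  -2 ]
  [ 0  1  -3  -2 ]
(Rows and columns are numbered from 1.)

ρ1 := ρ1 − 2·ρ2
  [ 1  0  -1   2 ]
  [ 0  1  -3  -2 ]

-2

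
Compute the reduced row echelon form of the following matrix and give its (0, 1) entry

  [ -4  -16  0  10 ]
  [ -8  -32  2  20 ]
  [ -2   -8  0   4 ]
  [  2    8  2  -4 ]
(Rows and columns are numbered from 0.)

4

Multiply R1 by -1/4.
  [  1    4  0  -5/2 ]
  [ -8  -32  2    20 ]
  [ -2   -8  0     4 ]
  [  2    8  2    -4 ]
Add 8 times R1 to R2.
  [  1   4  0  -5/2 ]
  [  0   0  2     0 ]
  [ -2  -8  0     4 ]
  [  2   8  2    -4 ]
Add 2 times R1 to R3.
  [ 1  4  0  -5/2 ]
  [ 0  0  2     0 ]
  [ 0  0  0    -1 ]
  [ 2  8  2    -4 ]
Subtract 2 times R1 from R4.
  [ 1  4  0  -5/2 ]
  [ 0  0  2     0 ]
  [ 0  0  0    -1 ]
  [ 0  0  2     1 ]
Multiply R2 by 1/2.
  [ 1  4  0  -5/2 ]
  [ 0  0  1     0 ]
  [ 0  0  0    -1 ]
  [ 0  0  2     1 ]
Subtract 2 times R2 from R4.
  [ 1  4  0  -5/2 ]
  [ 0  0  1     0 ]
  [ 0  0  0    -1 ]
  [ 0  0  0     1 ]
Multiply R3 by -1.
  [ 1  4  0  -5/2 ]
  [ 0  0  1     0 ]
  [ 0  0  0     1 ]
  [ 0  0  0     1 ]
Subtract R3 from R4.
  [ 1  4  0  -5/2 ]
  [ 0  0  1     0 ]
  [ 0  0  0     1 ]
  [ 0  0  0     0 ]
Add 5/2 times R3 to R1.
  [ 1  4  0  0 ]
  [ 0  0  1  0 ]
  [ 0  0  0  1 ]
  [ 0  0  0  0 ]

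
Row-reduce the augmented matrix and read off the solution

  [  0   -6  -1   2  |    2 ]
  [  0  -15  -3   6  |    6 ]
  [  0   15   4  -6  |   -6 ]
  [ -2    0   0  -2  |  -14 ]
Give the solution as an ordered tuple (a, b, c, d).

(6, 0, 0, 1)

R1 <-> R4
  [ -2    0   0  -2  |  -14 ]
  [  0  -15  -3   6  |    6 ]
  [  0   15   4  -6  |   -6 ]
  [  0   -6  -1   2  |    2 ]
R1 → -1/2·R1
  [ 1    0   0   1  |   7 ]
  [ 0  -15  -3   6  |   6 ]
  [ 0   15   4  -6  |  -6 ]
  [ 0   -6  -1   2  |   2 ]
R2 → -1/15·R2
  [ 1   0    0     1  |     7 ]
  [ 0   1  1/5  -2/5  |  -2/5 ]
  [ 0  15    4    -6  |    -6 ]
  [ 0  -6   -1     2  |     2 ]
R3 → R3 − 15·R2
  [ 1   0    0     1  |     7 ]
  [ 0   1  1/5  -2/5  |  -2/5 ]
  [ 0   0    1     0  |     0 ]
  [ 0  -6   -1     2  |     2 ]
R4 → R4 + 6·R2
  [ 1  0    0     1  |     7 ]
  [ 0  1  1/5  -2/5  |  -2/5 ]
  [ 0  0    1     0  |     0 ]
  [ 0  0  1/5  -2/5  |  -2/5 ]
R4 → R4 − 1/5·R3
  [ 1  0    0     1  |     7 ]
  [ 0  1  1/5  -2/5  |  -2/5 ]
  [ 0  0    1     0  |     0 ]
  [ 0  0    0  -2/5  |  -2/5 ]
R4 → -5/2·R4
  [ 1  0    0     1  |     7 ]
  [ 0  1  1/5  -2/5  |  -2/5 ]
  [ 0  0    1     0  |     0 ]
  [ 0  0    0     1  |     1 ]
R2 → R2 + 2/5·R4
  [ 1  0    0  1  |  7 ]
  [ 0  1  1/5  0  |  0 ]
  [ 0  0    1  0  |  0 ]
  [ 0  0    0  1  |  1 ]
R1 → R1 − R4
  [ 1  0    0  0  |  6 ]
  [ 0  1  1/5  0  |  0 ]
  [ 0  0    1  0  |  0 ]
  [ 0  0    0  1  |  1 ]
R2 → R2 − 1/5·R3
  [ 1  0  0  0  |  6 ]
  [ 0  1  0  0  |  0 ]
  [ 0  0  1  0  |  0 ]
  [ 0  0  0  1  |  1 ]
Reading off the last column: a = 6, b = 0, c = 0, d = 1.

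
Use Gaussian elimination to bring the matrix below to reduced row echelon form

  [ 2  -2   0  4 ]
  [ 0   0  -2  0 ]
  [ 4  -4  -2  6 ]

R1 := 1/2·R1
  [ 1  -1   0  2 ]
  [ 0   0  -2  0 ]
  [ 4  -4  -2  6 ]
R3 := R3 − 4·R1
  [ 1  -1   0   2 ]
  [ 0   0  -2   0 ]
  [ 0   0  -2  -2 ]
R2 := -1/2·R2
  [ 1  -1   0   2 ]
  [ 0   0   1   0 ]
  [ 0   0  -2  -2 ]
R3 := R3 + 2·R2
  [ 1  -1  0   2 ]
  [ 0   0  1   0 ]
  [ 0   0  0  -2 ]
R3 := -1/2·R3
  [ 1  -1  0  2 ]
  [ 0   0  1  0 ]
  [ 0   0  0  1 ]
R1 := R1 − 2·R3
  [ 1  -1  0  0 ]
  [ 0   0  1  0 ]
  [ 0   0  0  1 ]

[[1, -1, 0, 0], [0, 0, 1, 0], [0, 0, 0, 1]]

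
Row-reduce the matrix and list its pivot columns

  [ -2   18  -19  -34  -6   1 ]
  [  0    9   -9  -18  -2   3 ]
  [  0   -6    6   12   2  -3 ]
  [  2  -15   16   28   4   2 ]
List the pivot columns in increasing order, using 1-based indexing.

1, 2, 5

Multiply r1 by -1/2.
Subtract 2 times r1 from r4.
Multiply r2 by 1/9.
Add 6 times r2 to r3.
Subtract 3 times r2 from r4.
Multiply r3 by 3/2.
Add 4/3 times r3 to r4.
Add 2/9 times r3 to r2.
Subtract 3 times r3 from r1.
Add 9 times r2 to r1.
Pivot columns are the columns containing a leading 1.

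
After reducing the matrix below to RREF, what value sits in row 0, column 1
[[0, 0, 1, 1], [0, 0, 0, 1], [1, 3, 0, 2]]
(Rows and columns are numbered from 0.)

3

Swap ρ1 and ρ3.
  [ 1  3  0  2 ]
  [ 0  0  0  1 ]
  [ 0  0  1  1 ]
Swap ρ2 and ρ3.
  [ 1  3  0  2 ]
  [ 0  0  1  1 ]
  [ 0  0  0  1 ]
Subtract ρ3 from ρ2.
  [ 1  3  0  2 ]
  [ 0  0  1  0 ]
  [ 0  0  0  1 ]
Subtract 2 times ρ3 from ρ1.
  [ 1  3  0  0 ]
  [ 0  0  1  0 ]
  [ 0  0  0  1 ]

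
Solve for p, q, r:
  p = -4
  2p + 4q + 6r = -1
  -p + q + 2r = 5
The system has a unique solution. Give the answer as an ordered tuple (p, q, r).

Form the augmented matrix and row-reduce:
  [  1  0  0  |  -4 ]
  [  2  4  6  |  -1 ]
  [ -1  1  2  |   5 ]
ρ2 ← ρ2 − 2·ρ1
  [  1  0  0  |  -4 ]
  [  0  4  6  |   7 ]
  [ -1  1  2  |   5 ]
ρ3 ← ρ3 + ρ1
  [ 1  0  0  |  -4 ]
  [ 0  4  6  |   7 ]
  [ 0  1  2  |   1 ]
ρ2 ← 1/4·ρ2
  [ 1  0    0  |   -4 ]
  [ 0  1  3/2  |  7/4 ]
  [ 0  1    2  |    1 ]
ρ3 ← ρ3 − ρ2
  [ 1  0    0  |    -4 ]
  [ 0  1  3/2  |   7/4 ]
  [ 0  0  1/2  |  -3/4 ]
ρ3 ← 2·ρ3
  [ 1  0    0  |    -4 ]
  [ 0  1  3/2  |   7/4 ]
  [ 0  0    1  |  -3/2 ]
ρ2 ← ρ2 − 3/2·ρ3
  [ 1  0  0  |    -4 ]
  [ 0  1  0  |     4 ]
  [ 0  0  1  |  -3/2 ]
Reading off the last column: p = -4, q = 4, r = -3/2.

(-4, 4, -3/2)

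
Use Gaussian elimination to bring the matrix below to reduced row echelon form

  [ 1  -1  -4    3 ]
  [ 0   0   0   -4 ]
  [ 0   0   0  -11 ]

R2 -> -1/4·R2
R3 -> R3 + 11·R2
R1 -> R1 − 3·R2

[[1, -1, -4, 0], [0, 0, 0, 1], [0, 0, 0, 0]]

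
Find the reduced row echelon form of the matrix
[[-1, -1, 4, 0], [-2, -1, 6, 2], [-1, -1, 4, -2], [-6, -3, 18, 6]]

ρ1 -> -1·ρ1
  [  1   1  -4   0 ]
  [ -2  -1   6   2 ]
  [ -1  -1   4  -2 ]
  [ -6  -3  18   6 ]
ρ2 -> ρ2 + 2·ρ1
  [  1   1  -4   0 ]
  [  0   1  -2   2 ]
  [ -1  -1   4  -2 ]
  [ -6  -3  18   6 ]
ρ3 -> ρ3 + ρ1
  [  1   1  -4   0 ]
  [  0   1  -2   2 ]
  [  0   0   0  -2 ]
  [ -6  -3  18   6 ]
ρ4 -> ρ4 + 6·ρ1
  [ 1  1  -4   0 ]
  [ 0  1  -2   2 ]
  [ 0  0   0  -2 ]
  [ 0  3  -6   6 ]
ρ4 -> ρ4 − 3·ρ2
  [ 1  1  -4   0 ]
  [ 0  1  -2   2 ]
  [ 0  0   0  -2 ]
  [ 0  0   0   0 ]
ρ3 -> -1/2·ρ3
  [ 1  1  -4  0 ]
  [ 0  1  -2  2 ]
  [ 0  0   0  1 ]
  [ 0  0   0  0 ]
ρ2 -> ρ2 − 2·ρ3
  [ 1  1  -4  0 ]
  [ 0  1  -2  0 ]
  [ 0  0   0  1 ]
  [ 0  0   0  0 ]
ρ1 -> ρ1 − ρ2
  [ 1  0  -2  0 ]
  [ 0  1  -2  0 ]
  [ 0  0   0  1 ]
  [ 0  0   0  0 ]

[[1, 0, -2, 0], [0, 1, -2, 0], [0, 0, 0, 1], [0, 0, 0, 0]]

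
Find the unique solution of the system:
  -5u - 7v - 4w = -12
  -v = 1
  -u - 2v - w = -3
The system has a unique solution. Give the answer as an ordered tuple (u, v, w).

Form the augmented matrix and row-reduce:
  [ -5  -7  -4  |  -12 ]
  [  0  -1   0  |    1 ]
  [ -1  -2  -1  |   -3 ]
R1 ← -1/5·R1
  [  1  7/5  4/5  |  12/5 ]
  [  0   -1    0  |     1 ]
  [ -1   -2   -1  |    -3 ]
R3 ← R3 + R1
  [ 1   7/5   4/5  |  12/5 ]
  [ 0    -1     0  |     1 ]
  [ 0  -3/5  -1/5  |  -3/5 ]
R2 ← -1·R2
  [ 1   7/5   4/5  |  12/5 ]
  [ 0     1     0  |    -1 ]
  [ 0  -3/5  -1/5  |  -3/5 ]
R3 ← R3 + 3/5·R2
  [ 1  7/5   4/5  |  12/5 ]
  [ 0    1     0  |    -1 ]
  [ 0    0  -1/5  |  -6/5 ]
R3 ← -5·R3
  [ 1  7/5  4/5  |  12/5 ]
  [ 0    1    0  |    -1 ]
  [ 0    0    1  |     6 ]
R1 ← R1 − 4/5·R3
  [ 1  7/5  0  |  -12/5 ]
  [ 0    1  0  |     -1 ]
  [ 0    0  1  |      6 ]
R1 ← R1 − 7/5·R2
  [ 1  0  0  |  -1 ]
  [ 0  1  0  |  -1 ]
  [ 0  0  1  |   6 ]
Reading off the last column: u = -1, v = -1, w = 6.

(-1, -1, 6)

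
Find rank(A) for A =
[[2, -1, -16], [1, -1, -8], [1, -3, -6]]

R1 := 1/2·R1
  [ 1  -1/2  -8 ]
  [ 1    -1  -8 ]
  [ 1    -3  -6 ]
R2 := R2 − R1
  [ 1  -1/2  -8 ]
  [ 0  -1/2   0 ]
  [ 1    -3  -6 ]
R3 := R3 − R1
  [ 1  -1/2  -8 ]
  [ 0  -1/2   0 ]
  [ 0  -5/2   2 ]
R2 := -2·R2
  [ 1  -1/2  -8 ]
  [ 0     1   0 ]
  [ 0  -5/2   2 ]
R3 := R3 + 5/2·R2
  [ 1  -1/2  -8 ]
  [ 0     1   0 ]
  [ 0     0   2 ]
R3 := 1/2·R3
  [ 1  -1/2  -8 ]
  [ 0     1   0 ]
  [ 0     0   1 ]
R1 := R1 + 8·R3
  [ 1  -1/2  0 ]
  [ 0     1  0 ]
  [ 0     0  1 ]
R1 := R1 + 1/2·R2
  [ 1  0  0 ]
  [ 0  1  0 ]
  [ 0  0  1 ]
The reduced form has 3 nonzero rows.

rank = 3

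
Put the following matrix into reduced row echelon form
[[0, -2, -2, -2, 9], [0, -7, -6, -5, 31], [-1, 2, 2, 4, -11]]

[[1, 0, 0, -2, 2], [0, 1, 0, -1, -4], [0, 0, 1, 2, -1/2]]

Swap r1 and r3.
  [ -1   2   2   4  -11 ]
  [  0  -7  -6  -5   31 ]
  [  0  -2  -2  -2    9 ]
Multiply r1 by -1.
  [ 1  -2  -2  -4  11 ]
  [ 0  -7  -6  -5  31 ]
  [ 0  -2  -2  -2   9 ]
Multiply r2 by -1/7.
  [ 1  -2   -2   -4     11 ]
  [ 0   1  6/7  5/7  -31/7 ]
  [ 0  -2   -2   -2      9 ]
Add 2 times r2 to r3.
  [ 1  -2    -2    -4     11 ]
  [ 0   1   6/7   5/7  -31/7 ]
  [ 0   0  -2/7  -4/7    1/7 ]
Multiply r3 by -7/2.
  [ 1  -2   -2   -4     11 ]
  [ 0   1  6/7  5/7  -31/7 ]
  [ 0   0    1    2   -1/2 ]
Subtract 6/7 times r3 from r2.
  [ 1  -2  -2  -4    11 ]
  [ 0   1   0  -1    -4 ]
  [ 0   0   1   2  -1/2 ]
Add 2 times r3 to r1.
  [ 1  -2  0   0    10 ]
  [ 0   1  0  -1    -4 ]
  [ 0   0  1   2  -1/2 ]
Add 2 times r2 to r1.
  [ 1  0  0  -2     2 ]
  [ 0  1  0  -1    -4 ]
  [ 0  0  1   2  -1/2 ]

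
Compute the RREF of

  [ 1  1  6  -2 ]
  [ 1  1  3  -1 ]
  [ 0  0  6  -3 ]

[[1, 1, 0, 0], [0, 0, 1, 0], [0, 0, 0, 1]]

r2 := r2 − r1
  [ 1  1   6  -2 ]
  [ 0  0  -3   1 ]
  [ 0  0   6  -3 ]
r2 := -1/3·r2
  [ 1  1  6    -2 ]
  [ 0  0  1  -1/3 ]
  [ 0  0  6    -3 ]
r3 := r3 − 6·r2
  [ 1  1  6    -2 ]
  [ 0  0  1  -1/3 ]
  [ 0  0  0    -1 ]
r3 := -1·r3
  [ 1  1  6    -2 ]
  [ 0  0  1  -1/3 ]
  [ 0  0  0     1 ]
r2 := r2 + 1/3·r3
  [ 1  1  6  -2 ]
  [ 0  0  1   0 ]
  [ 0  0  0   1 ]
r1 := r1 + 2·r3
  [ 1  1  6  0 ]
  [ 0  0  1  0 ]
  [ 0  0  0  1 ]
r1 := r1 − 6·r2
  [ 1  1  0  0 ]
  [ 0  0  1  0 ]
  [ 0  0  0  1 ]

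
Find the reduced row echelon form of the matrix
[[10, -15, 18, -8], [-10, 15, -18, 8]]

[[1, -3/2, 9/5, -4/5], [0, 0, 0, 0]]

r1 -> 1/10·r1
r2 -> r2 + 10·r1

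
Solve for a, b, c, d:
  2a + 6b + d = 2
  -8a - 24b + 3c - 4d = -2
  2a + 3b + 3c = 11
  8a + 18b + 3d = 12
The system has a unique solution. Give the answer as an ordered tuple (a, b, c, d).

Form the augmented matrix and row-reduce:
  [  2    6  0   1  |   2 ]
  [ -8  -24  3  -4  |  -2 ]
  [  2    3  3   0  |  11 ]
  [  8   18  0   3  |  12 ]
r1 := 1/2·r1
  [  1    3  0  1/2  |   1 ]
  [ -8  -24  3   -4  |  -2 ]
  [  2    3  3    0  |  11 ]
  [  8   18  0    3  |  12 ]
r2 := r2 + 8·r1
  [ 1   3  0  1/2  |   1 ]
  [ 0   0  3    0  |   6 ]
  [ 2   3  3    0  |  11 ]
  [ 8  18  0    3  |  12 ]
r3 := r3 − 2·r1
  [ 1   3  0  1/2  |   1 ]
  [ 0   0  3    0  |   6 ]
  [ 0  -3  3   -1  |   9 ]
  [ 8  18  0    3  |  12 ]
r4 := r4 − 8·r1
  [ 1   3  0  1/2  |  1 ]
  [ 0   0  3    0  |  6 ]
  [ 0  -3  3   -1  |  9 ]
  [ 0  -6  0   -1  |  4 ]
r2 <-> r3
  [ 1   3  0  1/2  |  1 ]
  [ 0  -3  3   -1  |  9 ]
  [ 0   0  3    0  |  6 ]
  [ 0  -6  0   -1  |  4 ]
r2 := -1/3·r2
  [ 1   3   0  1/2  |   1 ]
  [ 0   1  -1  1/3  |  -3 ]
  [ 0   0   3    0  |   6 ]
  [ 0  -6   0   -1  |   4 ]
r4 := r4 + 6·r2
  [ 1  3   0  1/2  |    1 ]
  [ 0  1  -1  1/3  |   -3 ]
  [ 0  0   3    0  |    6 ]
  [ 0  0  -6    1  |  -14 ]
r3 := 1/3·r3
  [ 1  3   0  1/2  |    1 ]
  [ 0  1  -1  1/3  |   -3 ]
  [ 0  0   1    0  |    2 ]
  [ 0  0  -6    1  |  -14 ]
r4 := r4 + 6·r3
  [ 1  3   0  1/2  |   1 ]
  [ 0  1  -1  1/3  |  -3 ]
  [ 0  0   1    0  |   2 ]
  [ 0  0   0    1  |  -2 ]
r2 := r2 − 1/3·r4
  [ 1  3   0  1/2  |     1 ]
  [ 0  1  -1    0  |  -7/3 ]
  [ 0  0   1    0  |     2 ]
  [ 0  0   0    1  |    -2 ]
r1 := r1 − 1/2·r4
  [ 1  3   0  0  |     2 ]
  [ 0  1  -1  0  |  -7/3 ]
  [ 0  0   1  0  |     2 ]
  [ 0  0   0  1  |    -2 ]
r2 := r2 + r3
  [ 1  3  0  0  |     2 ]
  [ 0  1  0  0  |  -1/3 ]
  [ 0  0  1  0  |     2 ]
  [ 0  0  0  1  |    -2 ]
r1 := r1 − 3·r2
  [ 1  0  0  0  |     3 ]
  [ 0  1  0  0  |  -1/3 ]
  [ 0  0  1  0  |     2 ]
  [ 0  0  0  1  |    -2 ]
Reading off the last column: a = 3, b = -1/3, c = 2, d = -2.

(3, -1/3, 2, -2)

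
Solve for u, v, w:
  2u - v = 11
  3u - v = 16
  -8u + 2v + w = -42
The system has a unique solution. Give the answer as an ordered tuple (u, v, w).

Form the augmented matrix and row-reduce:
  [  2  -1  0  |   11 ]
  [  3  -1  0  |   16 ]
  [ -8   2  1  |  -42 ]
r1 ← 1/2·r1
  [  1  -1/2  0  |  11/2 ]
  [  3    -1  0  |    16 ]
  [ -8     2  1  |   -42 ]
r2 ← r2 − 3·r1
  [  1  -1/2  0  |  11/2 ]
  [  0   1/2  0  |  -1/2 ]
  [ -8     2  1  |   -42 ]
r3 ← r3 + 8·r1
  [ 1  -1/2  0  |  11/2 ]
  [ 0   1/2  0  |  -1/2 ]
  [ 0    -2  1  |     2 ]
r2 ← 2·r2
  [ 1  -1/2  0  |  11/2 ]
  [ 0     1  0  |    -1 ]
  [ 0    -2  1  |     2 ]
r3 ← r3 + 2·r2
  [ 1  -1/2  0  |  11/2 ]
  [ 0     1  0  |    -1 ]
  [ 0     0  1  |     0 ]
r1 ← r1 + 1/2·r2
  [ 1  0  0  |   5 ]
  [ 0  1  0  |  -1 ]
  [ 0  0  1  |   0 ]
Reading off the last column: u = 5, v = -1, w = 0.

(5, -1, 0)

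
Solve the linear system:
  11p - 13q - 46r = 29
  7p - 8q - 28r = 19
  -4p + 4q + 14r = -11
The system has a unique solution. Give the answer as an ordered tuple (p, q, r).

(3, -5, 3/2)

Form the augmented matrix and row-reduce:
  [ 11  -13  -46  |   29 ]
  [  7   -8  -28  |   19 ]
  [ -4    4   14  |  -11 ]
Multiply r1 by 1/11.
  [  1  -13/11  -46/11  |  29/11 ]
  [  7      -8     -28  |     19 ]
  [ -4       4      14  |    -11 ]
Subtract 7 times r1 from r2.
  [  1  -13/11  -46/11  |  29/11 ]
  [  0    3/11   14/11  |   6/11 ]
  [ -4       4      14  |    -11 ]
Add 4 times r1 to r3.
  [ 1  -13/11  -46/11  |  29/11 ]
  [ 0    3/11   14/11  |   6/11 ]
  [ 0   -8/11  -30/11  |  -5/11 ]
Multiply r2 by 11/3.
  [ 1  -13/11  -46/11  |  29/11 ]
  [ 0       1    14/3  |      2 ]
  [ 0   -8/11  -30/11  |  -5/11 ]
Add 8/11 times r2 to r3.
  [ 1  -13/11  -46/11  |  29/11 ]
  [ 0       1    14/3  |      2 ]
  [ 0       0     2/3  |      1 ]
Multiply r3 by 3/2.
  [ 1  -13/11  -46/11  |  29/11 ]
  [ 0       1    14/3  |      2 ]
  [ 0       0       1  |    3/2 ]
Subtract 14/3 times r3 from r2.
  [ 1  -13/11  -46/11  |  29/11 ]
  [ 0       1       0  |     -5 ]
  [ 0       0       1  |    3/2 ]
Add 46/11 times r3 to r1.
  [ 1  -13/11  0  |  98/11 ]
  [ 0       1  0  |     -5 ]
  [ 0       0  1  |    3/2 ]
Add 13/11 times r2 to r1.
  [ 1  0  0  |    3 ]
  [ 0  1  0  |   -5 ]
  [ 0  0  1  |  3/2 ]
Reading off the last column: p = 3, q = -5, r = 3/2.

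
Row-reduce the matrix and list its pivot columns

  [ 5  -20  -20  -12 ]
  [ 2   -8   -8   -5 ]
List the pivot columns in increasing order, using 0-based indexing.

0, 3

ρ1 := 1/5·ρ1
  [ 1  -4  -4  -12/5 ]
  [ 2  -8  -8     -5 ]
ρ2 := ρ2 − 2·ρ1
  [ 1  -4  -4  -12/5 ]
  [ 0   0   0   -1/5 ]
ρ2 := -5·ρ2
  [ 1  -4  -4  -12/5 ]
  [ 0   0   0      1 ]
ρ1 := ρ1 + 12/5·ρ2
  [ 1  -4  -4  0 ]
  [ 0   0   0  1 ]
Pivot columns are the columns containing a leading 1.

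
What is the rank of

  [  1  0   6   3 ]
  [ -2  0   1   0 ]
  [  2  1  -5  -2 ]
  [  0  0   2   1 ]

R2 -> R2 + 2·R1
  [ 1  0   6   3 ]
  [ 0  0  13   6 ]
  [ 2  1  -5  -2 ]
  [ 0  0   2   1 ]
R3 -> R3 − 2·R1
  [ 1  0    6   3 ]
  [ 0  0   13   6 ]
  [ 0  1  -17  -8 ]
  [ 0  0    2   1 ]
R2 ↔ R3
  [ 1  0    6   3 ]
  [ 0  1  -17  -8 ]
  [ 0  0   13   6 ]
  [ 0  0    2   1 ]
R3 -> 1/13·R3
  [ 1  0    6     3 ]
  [ 0  1  -17    -8 ]
  [ 0  0    1  6/13 ]
  [ 0  0    2     1 ]
R4 -> R4 − 2·R3
  [ 1  0    6     3 ]
  [ 0  1  -17    -8 ]
  [ 0  0    1  6/13 ]
  [ 0  0    0  1/13 ]
R4 -> 13·R4
  [ 1  0    6     3 ]
  [ 0  1  -17    -8 ]
  [ 0  0    1  6/13 ]
  [ 0  0    0     1 ]
R3 -> R3 − 6/13·R4
  [ 1  0    6   3 ]
  [ 0  1  -17  -8 ]
  [ 0  0    1   0 ]
  [ 0  0    0   1 ]
R2 -> R2 + 8·R4
  [ 1  0    6  3 ]
  [ 0  1  -17  0 ]
  [ 0  0    1  0 ]
  [ 0  0    0  1 ]
R1 -> R1 − 3·R4
  [ 1  0    6  0 ]
  [ 0  1  -17  0 ]
  [ 0  0    1  0 ]
  [ 0  0    0  1 ]
R2 -> R2 + 17·R3
  [ 1  0  6  0 ]
  [ 0  1  0  0 ]
  [ 0  0  1  0 ]
  [ 0  0  0  1 ]
R1 -> R1 − 6·R3
  [ 1  0  0  0 ]
  [ 0  1  0  0 ]
  [ 0  0  1  0 ]
  [ 0  0  0  1 ]
The reduced form has 4 nonzero rows.

rank = 4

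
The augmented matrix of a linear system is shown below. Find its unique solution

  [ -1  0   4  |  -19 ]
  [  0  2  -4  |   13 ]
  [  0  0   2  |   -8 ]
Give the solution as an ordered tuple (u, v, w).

(3, -3/2, -4)

R1 -> -1·R1
  [ 1  0  -4  |  19 ]
  [ 0  2  -4  |  13 ]
  [ 0  0   2  |  -8 ]
R2 -> 1/2·R2
  [ 1  0  -4  |    19 ]
  [ 0  1  -2  |  13/2 ]
  [ 0  0   2  |    -8 ]
R3 -> 1/2·R3
  [ 1  0  -4  |    19 ]
  [ 0  1  -2  |  13/2 ]
  [ 0  0   1  |    -4 ]
R2 -> R2 + 2·R3
  [ 1  0  -4  |    19 ]
  [ 0  1   0  |  -3/2 ]
  [ 0  0   1  |    -4 ]
R1 -> R1 + 4·R3
  [ 1  0  0  |     3 ]
  [ 0  1  0  |  -3/2 ]
  [ 0  0  1  |    -4 ]
Reading off the last column: u = 3, v = -3/2, w = -4.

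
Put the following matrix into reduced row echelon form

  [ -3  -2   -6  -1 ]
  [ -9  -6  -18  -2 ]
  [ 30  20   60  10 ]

[[1, 2/3, 2, 0], [0, 0, 0, 1], [0, 0, 0, 0]]

R1 ← -1/3·R1
  [  1  2/3    2  1/3 ]
  [ -9   -6  -18   -2 ]
  [ 30   20   60   10 ]
R2 ← R2 + 9·R1
  [  1  2/3   2  1/3 ]
  [  0    0   0    1 ]
  [ 30   20  60   10 ]
R3 ← R3 − 30·R1
  [ 1  2/3  2  1/3 ]
  [ 0    0  0    1 ]
  [ 0    0  0    0 ]
R1 ← R1 − 1/3·R2
  [ 1  2/3  2  0 ]
  [ 0    0  0  1 ]
  [ 0    0  0  0 ]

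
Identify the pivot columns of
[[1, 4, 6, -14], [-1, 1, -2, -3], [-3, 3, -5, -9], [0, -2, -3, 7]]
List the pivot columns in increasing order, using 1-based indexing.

R2 ← R2 + R1
R3 ← R3 + 3·R1
R2 ← 1/5·R2
R3 ← R3 − 15·R2
R4 ← R4 + 2·R2
R4 ← R4 + 7/5·R3
R4 ← 5·R4
R2 ← R2 + 17/5·R4
R1 ← R1 + 14·R4
R2 ← R2 − 4/5·R3
R1 ← R1 − 6·R3
R1 ← R1 − 4·R2
Pivot columns are the columns containing a leading 1.

1, 2, 3, 4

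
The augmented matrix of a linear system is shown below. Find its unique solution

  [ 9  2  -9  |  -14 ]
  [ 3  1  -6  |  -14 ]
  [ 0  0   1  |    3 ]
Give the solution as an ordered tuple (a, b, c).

ρ1 ← 1/9·ρ1
ρ2 ← ρ2 − 3·ρ1
ρ2 ← 3·ρ2
ρ2 ← ρ2 + 9·ρ3
ρ1 ← ρ1 + ρ3
ρ1 ← ρ1 − 2/9·ρ2
Reading off the last column: a = 5/3, b = -1, c = 3.

(5/3, -1, 3)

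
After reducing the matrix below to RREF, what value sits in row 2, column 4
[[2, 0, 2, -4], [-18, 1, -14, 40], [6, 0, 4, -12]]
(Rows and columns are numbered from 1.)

R1 ← 1/2·R1
  [   1  0    1   -2 ]
  [ -18  1  -14   40 ]
  [   6  0    4  -12 ]
R2 ← R2 + 18·R1
  [ 1  0  1   -2 ]
  [ 0  1  4    4 ]
  [ 6  0  4  -12 ]
R3 ← R3 − 6·R1
  [ 1  0   1  -2 ]
  [ 0  1   4   4 ]
  [ 0  0  -2   0 ]
R3 ← -1/2·R3
  [ 1  0  1  -2 ]
  [ 0  1  4   4 ]
  [ 0  0  1   0 ]
R2 ← R2 − 4·R3
  [ 1  0  1  -2 ]
  [ 0  1  0   4 ]
  [ 0  0  1   0 ]
R1 ← R1 − R3
  [ 1  0  0  -2 ]
  [ 0  1  0   4 ]
  [ 0  0  1   0 ]

4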